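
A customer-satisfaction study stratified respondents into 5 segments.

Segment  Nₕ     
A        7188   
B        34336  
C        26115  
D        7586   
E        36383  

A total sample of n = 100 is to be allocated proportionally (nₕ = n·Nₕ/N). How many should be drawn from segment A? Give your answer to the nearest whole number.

Share of segment A = 7188/111608 = 0.06440.
Allocate 100 × 0.06440 = 6.440... → 6.

6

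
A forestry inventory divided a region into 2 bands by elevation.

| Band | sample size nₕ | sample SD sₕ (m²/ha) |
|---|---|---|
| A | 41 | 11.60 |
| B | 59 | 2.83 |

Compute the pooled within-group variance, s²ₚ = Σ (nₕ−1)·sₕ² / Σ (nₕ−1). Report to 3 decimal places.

59.662

Degrees of freedom: 40 + 58 = 98.
Σ(nₕ−1)sₕ² = 40·134.56 + 58·8.0089 = 5846.9162.
s²ₚ = 5846.9162 / 98 = 59.66241... → 59.662.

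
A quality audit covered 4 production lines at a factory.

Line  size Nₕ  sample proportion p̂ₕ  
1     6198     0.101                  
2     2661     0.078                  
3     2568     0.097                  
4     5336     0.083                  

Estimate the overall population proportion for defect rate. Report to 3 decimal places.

0.091

N = 6198 + 2661 + 2568 + 5336 = 16763.
Overall proportion = Σ (Nₕ/N)·p̂ₕ.
Σ Nₕp̂ₕ = 625.998 + 207.558 + 249.096 + 442.888 = 1525.54.
1525.54 / 16763 = 0.09101... → 0.091.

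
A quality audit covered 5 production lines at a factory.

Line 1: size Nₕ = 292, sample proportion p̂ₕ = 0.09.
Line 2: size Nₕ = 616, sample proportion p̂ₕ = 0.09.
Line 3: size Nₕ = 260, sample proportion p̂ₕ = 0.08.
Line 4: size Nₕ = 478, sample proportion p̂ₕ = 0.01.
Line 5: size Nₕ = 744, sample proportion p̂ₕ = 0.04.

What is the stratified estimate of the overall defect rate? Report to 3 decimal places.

Wₕ = Nₕ/N with N = 2390: 0.1222, 0.2577, 0.1088, 0.2000, 0.3113.
p̂_st = 0.1222·0.09 + 0.2577·0.09 + 0.1088·0.08 + 0.2000·0.01 + 0.3113·0.04 ≈ 0.05735... → 0.057.

0.057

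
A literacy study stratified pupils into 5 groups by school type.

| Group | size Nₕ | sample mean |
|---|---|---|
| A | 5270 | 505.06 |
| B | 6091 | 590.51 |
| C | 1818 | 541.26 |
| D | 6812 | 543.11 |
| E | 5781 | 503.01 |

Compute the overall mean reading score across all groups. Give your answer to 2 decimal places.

537.41

N = 25772; weights Wₕ = Nₕ/N = (0.2045, 0.2363, 0.0705, 0.2643, 0.2243).
x̄_st = Σ Wₕ·x̄ₕ = 0.2045·505.06 + 0.2363·590.51 + 0.0705·541.26 + 0.2643·543.11 + 0.2243·503.01 ≈ 537.4065...
→ 537.41.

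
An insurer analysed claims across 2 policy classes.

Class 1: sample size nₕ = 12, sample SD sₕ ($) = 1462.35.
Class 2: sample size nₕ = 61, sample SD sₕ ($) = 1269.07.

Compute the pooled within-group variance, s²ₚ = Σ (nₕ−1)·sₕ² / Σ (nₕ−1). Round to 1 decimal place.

1692330.5

Degrees of freedom: 11 + 60 = 71.
Σ(nₕ−1)sₕ² = 11·2138467.5225 + 60·1610538.6649 = 120155462.6415.
s²ₚ = 120155462.6415 / 71 = 1692330.460... → 1692330.5.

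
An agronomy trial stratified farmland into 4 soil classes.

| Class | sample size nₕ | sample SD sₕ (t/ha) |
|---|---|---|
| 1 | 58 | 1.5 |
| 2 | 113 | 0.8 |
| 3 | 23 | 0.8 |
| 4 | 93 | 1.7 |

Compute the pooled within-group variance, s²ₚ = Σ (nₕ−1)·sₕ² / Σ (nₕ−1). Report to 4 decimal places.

1.6957

1: (58−1)·1.5² = 57·2.25 = 128.25
2: (113−1)·0.8² = 112·0.64 = 71.68
3: (23−1)·0.8² = 22·0.64 = 14.08
4: (93−1)·1.7² = 92·2.89 = 265.88
Numerator = 479.89; denominator = Σ(nₕ−1) = 283.
s²ₚ = 479.89/283 = 1.695724... → 1.6957.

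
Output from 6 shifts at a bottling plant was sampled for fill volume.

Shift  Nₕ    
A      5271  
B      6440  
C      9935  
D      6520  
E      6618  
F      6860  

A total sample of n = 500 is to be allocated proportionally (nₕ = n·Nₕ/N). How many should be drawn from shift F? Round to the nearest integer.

Share of shift F = 6860/41644 = 0.16473.
Allocate 500 × 0.16473 = 82.365... → 82.

82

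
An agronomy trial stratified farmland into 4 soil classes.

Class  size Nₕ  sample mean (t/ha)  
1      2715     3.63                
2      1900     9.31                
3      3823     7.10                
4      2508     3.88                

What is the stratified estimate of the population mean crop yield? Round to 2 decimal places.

5.89

N = 10946; weights Wₕ = Nₕ/N = (0.2480, 0.1736, 0.3493, 0.2291).
x̄_st = Σ Wₕ·x̄ₕ = 0.2480·3.63 + 0.1736·9.31 + 0.3493·7.10 + 0.2291·3.88 ≈ 5.8851...
→ 5.89.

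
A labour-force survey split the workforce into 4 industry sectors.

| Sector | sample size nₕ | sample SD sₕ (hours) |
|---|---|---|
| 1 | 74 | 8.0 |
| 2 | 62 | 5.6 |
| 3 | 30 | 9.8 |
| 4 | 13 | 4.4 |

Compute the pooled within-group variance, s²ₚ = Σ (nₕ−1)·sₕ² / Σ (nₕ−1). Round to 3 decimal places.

Degrees of freedom: 73 + 61 + 29 + 12 = 175.
Σ(nₕ−1)sₕ² = 73·64 + 61·31.36 + 29·96.04 + 12·19.36 = 9602.44.
s²ₚ = 9602.44 / 175 = 54.87109... → 54.871.

54.871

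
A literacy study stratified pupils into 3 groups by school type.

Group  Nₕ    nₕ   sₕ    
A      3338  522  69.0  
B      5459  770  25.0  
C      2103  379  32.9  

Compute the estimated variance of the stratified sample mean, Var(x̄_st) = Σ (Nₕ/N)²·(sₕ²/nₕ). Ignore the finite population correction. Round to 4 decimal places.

1.1653

N = 10900. Term for each stratum: Wₕ²sₕ²/nₕ.
Var(x̄_st) = 0.8553569 + 0.2035928 + 0.1063110 = 1.1652607 → 1.1653.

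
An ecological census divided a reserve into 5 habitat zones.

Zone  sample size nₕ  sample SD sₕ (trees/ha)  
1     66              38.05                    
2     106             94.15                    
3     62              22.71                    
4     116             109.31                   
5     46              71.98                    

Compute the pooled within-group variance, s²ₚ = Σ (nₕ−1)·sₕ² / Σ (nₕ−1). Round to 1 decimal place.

6812.2

1: (66−1)·38.05² = 65·1447.8025 = 94107.1625
2: (106−1)·94.15² = 105·8864.2225 = 930743.3625
3: (62−1)·22.71² = 61·515.7441 = 31460.3901
4: (116−1)·109.31² = 115·11948.6761 = 1374097.7515
5: (46−1)·71.98² = 45·5181.1204 = 233150.418
Numerator = 2663559.0846; denominator = Σ(nₕ−1) = 391.
s²ₚ = 2663559.0846/391 = 6812.172... → 6812.2.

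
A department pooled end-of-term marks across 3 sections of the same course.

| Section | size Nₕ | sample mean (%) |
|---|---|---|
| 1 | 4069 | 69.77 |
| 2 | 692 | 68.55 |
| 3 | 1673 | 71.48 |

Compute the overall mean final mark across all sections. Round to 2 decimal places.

70.08

N = 4069 + 692 + 1673 = 6434.
Overall mean = Σ (Nₕ/N)·x̄ₕ — weight by population share, not a simple average.
Σ Nₕx̄ₕ = 4069·69.77 + 692·68.55 + 1673·71.48 = 283894.13 + 47436.6 + 119586.04 = 450916.77.
Divide by N: 450916.77 / 6434 = 70.0834... → 70.08.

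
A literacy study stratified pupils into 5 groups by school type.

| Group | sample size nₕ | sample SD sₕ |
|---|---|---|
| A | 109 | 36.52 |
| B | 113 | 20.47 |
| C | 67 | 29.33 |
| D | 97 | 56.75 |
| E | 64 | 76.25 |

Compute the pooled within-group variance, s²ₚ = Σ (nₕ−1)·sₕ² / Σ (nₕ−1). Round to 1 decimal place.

A: (109−1)·36.52² = 108·1333.7104 = 144040.7232
B: (113−1)·20.47² = 112·419.0209 = 46930.3408
C: (67−1)·29.33² = 66·860.2489 = 56776.4274
D: (97−1)·56.75² = 96·3220.5625 = 309174
E: (64−1)·76.25² = 63·5814.0625 = 366285.9375
Numerator = 923207.4289; denominator = Σ(nₕ−1) = 445.
s²ₚ = 923207.4289/445 = 2074.623... → 2074.6.

2074.6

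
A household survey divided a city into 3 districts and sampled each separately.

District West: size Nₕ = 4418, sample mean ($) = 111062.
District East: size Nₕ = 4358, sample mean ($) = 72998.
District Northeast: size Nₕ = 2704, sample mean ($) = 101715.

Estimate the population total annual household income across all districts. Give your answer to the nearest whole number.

Estimate total by summing Nₕ·x̄ₕ over strata.
4418·111062 + 4358·72998 + 2704·101715 = 490671916 + 318125284 + 275037360 = 1083834560.

1083834560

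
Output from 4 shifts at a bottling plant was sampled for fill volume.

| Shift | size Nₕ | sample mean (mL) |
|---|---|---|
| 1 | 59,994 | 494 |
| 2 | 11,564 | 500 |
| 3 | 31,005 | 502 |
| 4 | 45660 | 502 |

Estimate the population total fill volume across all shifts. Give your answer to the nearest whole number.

1: 59994·494 = 29637036
2: 11564·500 = 5782000
3: 31005·502 = 15564510
4: 45660·502 = 22921320
τ̂ = Σ Nₕx̄ₕ = 73904866.

73904866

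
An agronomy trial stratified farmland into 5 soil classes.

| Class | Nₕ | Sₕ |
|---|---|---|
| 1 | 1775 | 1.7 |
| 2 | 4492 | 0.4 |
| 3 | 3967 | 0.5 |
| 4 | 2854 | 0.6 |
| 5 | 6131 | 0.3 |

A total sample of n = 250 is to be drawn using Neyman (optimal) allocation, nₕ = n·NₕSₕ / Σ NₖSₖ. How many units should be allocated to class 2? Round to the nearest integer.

Σ NₕSₕ = 1775·1.7 + 4492·0.4 + 3967·0.5 + 2854·0.6 + 6131·0.3 = 10349.5.
Share for 2: 1796.8/10349.5 = 0.17361.
n_2 = 250 × 0.17361 = 43.403... → 43.

43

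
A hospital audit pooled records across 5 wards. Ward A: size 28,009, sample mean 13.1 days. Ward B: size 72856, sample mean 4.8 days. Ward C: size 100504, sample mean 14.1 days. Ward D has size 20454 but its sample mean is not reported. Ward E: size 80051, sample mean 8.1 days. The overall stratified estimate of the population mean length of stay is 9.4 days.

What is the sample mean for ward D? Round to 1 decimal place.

2.7

N = 28009 + 72856 + 100504 + 20454 + 80051 = 301874.
Overall total = μ·N = 9.4·301874 = 2837615.6.
Subtract the known strata: 28009·13.1 + 72856·4.8 + 100504·14.1 + 80051·8.1 = 2782146.2.
Remaining total for ward D: 2837615.6 − 2782146.2 = 55469.4.
Divide by its size: 55469.4 / 20454 = 2.712... → 2.7.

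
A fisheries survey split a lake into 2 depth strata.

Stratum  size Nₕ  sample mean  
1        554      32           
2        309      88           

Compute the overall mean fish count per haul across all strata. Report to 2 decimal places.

52.05

N = 863; weights Wₕ = Nₕ/N = (0.6419, 0.3581).
x̄_st = Σ Wₕ·x̄ₕ = 0.6419·32 + 0.3581·88 ≈ 52.0510...
→ 52.05.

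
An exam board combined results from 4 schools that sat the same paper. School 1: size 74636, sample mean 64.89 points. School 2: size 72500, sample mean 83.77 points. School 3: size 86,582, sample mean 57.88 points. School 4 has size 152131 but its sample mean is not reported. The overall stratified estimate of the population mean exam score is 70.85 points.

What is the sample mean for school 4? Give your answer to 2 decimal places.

Σ Nₕx̄ₕ = N·μ, so 152131·x̄_4 = 385849·70.85 − (74636·64.89 + 72500·83.77 + 86582·57.88).
= 27337401.65 − 15927821.2 = 11409580.45.
x̄_4 = 11409580.45 / 152131 = 74.9984... → 75.00.

75.00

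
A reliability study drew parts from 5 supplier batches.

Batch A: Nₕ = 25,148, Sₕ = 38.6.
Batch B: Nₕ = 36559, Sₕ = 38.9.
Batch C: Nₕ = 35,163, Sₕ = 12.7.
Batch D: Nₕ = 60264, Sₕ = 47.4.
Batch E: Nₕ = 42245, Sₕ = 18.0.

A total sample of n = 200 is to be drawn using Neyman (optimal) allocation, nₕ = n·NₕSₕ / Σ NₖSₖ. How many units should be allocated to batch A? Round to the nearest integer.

Σ NₕSₕ = 25148·38.6 + 36559·38.9 + 35163·12.7 + 60264·47.4 + 42245·18.0 = 6456351.6.
Share for A: 970712.8/6456351.6 = 0.15035.
n_A = 200 × 0.15035 = 30.070... → 30.

30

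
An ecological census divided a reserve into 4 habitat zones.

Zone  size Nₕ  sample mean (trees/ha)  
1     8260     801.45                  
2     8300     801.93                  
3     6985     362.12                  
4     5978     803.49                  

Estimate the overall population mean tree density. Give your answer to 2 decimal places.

698.05

N = 29523; weights Wₕ = Nₕ/N = (0.2798, 0.2811, 0.2366, 0.2025).
x̄_st = Σ Wₕ·x̄ₕ = 0.2798·801.45 + 0.2811·801.93 + 0.2366·362.12 + 0.2025·803.49 ≈ 698.0546...
→ 698.05.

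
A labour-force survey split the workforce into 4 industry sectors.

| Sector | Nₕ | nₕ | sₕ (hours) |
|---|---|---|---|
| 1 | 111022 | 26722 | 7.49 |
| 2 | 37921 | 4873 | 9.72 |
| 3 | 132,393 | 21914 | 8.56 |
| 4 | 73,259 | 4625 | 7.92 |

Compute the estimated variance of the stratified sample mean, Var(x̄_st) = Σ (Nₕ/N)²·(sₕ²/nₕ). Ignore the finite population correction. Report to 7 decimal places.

N = 354595. Term for each stratum: Wₕ²sₕ²/nₕ.
Var(x̄_st) = 0.0002058010 + 0.0002217331 + 0.0004661125 + 0.0005788891 = 0.0014725357 → 0.0014725.

0.0014725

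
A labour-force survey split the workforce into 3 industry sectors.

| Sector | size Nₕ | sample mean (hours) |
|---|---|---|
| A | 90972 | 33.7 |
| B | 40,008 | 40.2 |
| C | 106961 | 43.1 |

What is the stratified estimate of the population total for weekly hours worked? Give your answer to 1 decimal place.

A: 90972·33.7 = 3065756.4
B: 40008·40.2 = 1608321.6
C: 106961·43.1 = 4610019.1
τ̂ = Σ Nₕx̄ₕ = 9284097.1.

9284097.1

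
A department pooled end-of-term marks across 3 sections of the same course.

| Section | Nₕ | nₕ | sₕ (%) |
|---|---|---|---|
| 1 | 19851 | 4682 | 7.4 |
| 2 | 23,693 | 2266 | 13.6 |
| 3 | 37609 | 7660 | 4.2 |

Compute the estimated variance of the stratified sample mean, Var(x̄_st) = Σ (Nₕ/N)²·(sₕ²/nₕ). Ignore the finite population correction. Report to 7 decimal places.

N = 81153; Wₕ = Nₕ/N.
section 1: (19851/81153)²·7.4²/4682 = 0.0006998221
section 2: (23693/81153)²·13.6²/2266 = 0.0069574303
section 3: (37609/81153)²·4.2²/7660 = 0.0004945887
Sum = 0.0081518411 → 0.0081518.

0.0081518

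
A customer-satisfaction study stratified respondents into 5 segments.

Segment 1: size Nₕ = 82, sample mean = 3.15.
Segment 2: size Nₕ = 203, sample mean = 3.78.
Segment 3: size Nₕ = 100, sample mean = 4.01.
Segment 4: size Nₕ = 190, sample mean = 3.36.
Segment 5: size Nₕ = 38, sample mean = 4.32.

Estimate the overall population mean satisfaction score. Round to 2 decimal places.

3.64

N = 82 + 203 + 100 + 190 + 38 = 613.
Overall mean = Σ (Nₕ/N)·x̄ₕ — weight by population share, not a simple average.
Σ Nₕx̄ₕ = 82·3.15 + 203·3.78 + 100·4.01 + 190·3.36 + 38·4.32 = 258.3 + 767.34 + 401 + 638.4 + 164.16 = 2229.2.
Divide by N: 2229.2 / 613 = 3.6365... → 3.64.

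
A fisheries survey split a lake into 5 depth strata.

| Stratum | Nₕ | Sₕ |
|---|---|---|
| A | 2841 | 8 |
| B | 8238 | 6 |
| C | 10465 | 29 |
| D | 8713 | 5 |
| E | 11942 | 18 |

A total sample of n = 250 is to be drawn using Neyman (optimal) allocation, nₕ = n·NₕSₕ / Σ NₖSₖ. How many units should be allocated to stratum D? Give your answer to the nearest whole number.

17

Σ NₕSₕ = 2841·8 + 8238·6 + 10465·29 + 8713·5 + 11942·18 = 634162.
Share for D: 43565/634162 = 0.06870.
n_D = 250 × 0.06870 = 17.174... → 17.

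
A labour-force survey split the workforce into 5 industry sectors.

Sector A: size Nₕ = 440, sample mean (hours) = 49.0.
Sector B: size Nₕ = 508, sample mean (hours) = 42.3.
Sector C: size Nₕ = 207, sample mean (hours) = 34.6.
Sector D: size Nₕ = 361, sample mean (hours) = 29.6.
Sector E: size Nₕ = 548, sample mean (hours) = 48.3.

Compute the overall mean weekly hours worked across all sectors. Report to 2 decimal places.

N = 440 + 508 + 207 + 361 + 548 = 2064.
The stratified mean weights each stratum mean by its population share Nₕ/N.
Σ Nₕx̄ₕ = 440·49.0 + 508·42.3 + 207·34.6 + 361·29.6 + 548·48.3 = 21560 + 21488.4 + 7162.2 + 10685.6 + 26468.4 = 87364.6.
Divide by N: 87364.6 / 2064 = 42.3278... → 42.33.

42.33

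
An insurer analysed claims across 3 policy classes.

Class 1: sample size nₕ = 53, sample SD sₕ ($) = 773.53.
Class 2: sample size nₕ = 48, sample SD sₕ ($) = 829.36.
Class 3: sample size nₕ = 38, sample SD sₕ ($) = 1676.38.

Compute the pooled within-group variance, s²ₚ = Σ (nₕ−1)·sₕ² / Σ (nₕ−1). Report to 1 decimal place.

Degrees of freedom: 52 + 47 + 37 = 136.
Σ(nₕ−1)sₕ² = 52·598348.6609 + 47·687838.0096 + 37·2810249.9044 = 167421763.2808.
s²ₚ = 167421763.2808 / 136 = 1231042.377... → 1231042.4.

1231042.4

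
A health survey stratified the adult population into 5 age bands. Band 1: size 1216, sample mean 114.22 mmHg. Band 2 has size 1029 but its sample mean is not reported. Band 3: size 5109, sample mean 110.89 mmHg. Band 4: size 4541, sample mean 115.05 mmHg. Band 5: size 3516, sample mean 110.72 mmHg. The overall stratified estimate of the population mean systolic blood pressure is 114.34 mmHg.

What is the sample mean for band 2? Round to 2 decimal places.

140.85

N = 1216 + 1029 + 5109 + 4541 + 3516 = 15411.
Overall total = μ·N = 114.34·15411 = 1762093.74.
Subtract the known strata: 1216·114.22 + 5109·110.89 + 4541·115.05 + 3516·110.72 = 1617162.1.
Remaining total for band 2: 1762093.74 − 1617162.1 = 144931.64.
Divide by its size: 144931.64 / 1029 = 140.8471... → 140.85.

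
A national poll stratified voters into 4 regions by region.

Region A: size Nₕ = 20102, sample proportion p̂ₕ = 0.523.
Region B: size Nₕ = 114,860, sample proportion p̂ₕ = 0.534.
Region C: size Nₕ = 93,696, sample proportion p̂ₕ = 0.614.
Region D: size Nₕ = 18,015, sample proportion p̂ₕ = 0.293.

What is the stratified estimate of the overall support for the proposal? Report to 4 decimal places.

Wₕ = Nₕ/N with N = 246673: 0.0815, 0.4656, 0.3798, 0.0730.
p̂_st = 0.0815·0.523 + 0.4656·0.534 + 0.3798·0.614 + 0.0730·0.293 ≈ 0.545890... → 0.5459.

0.5459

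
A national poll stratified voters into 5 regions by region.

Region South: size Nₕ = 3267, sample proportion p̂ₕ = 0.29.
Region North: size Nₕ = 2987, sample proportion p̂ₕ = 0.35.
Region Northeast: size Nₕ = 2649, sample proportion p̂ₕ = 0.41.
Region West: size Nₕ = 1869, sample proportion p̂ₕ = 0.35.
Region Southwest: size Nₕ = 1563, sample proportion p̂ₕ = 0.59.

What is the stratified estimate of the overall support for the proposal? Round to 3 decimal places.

0.377

Wₕ = Nₕ/N with N = 12335: 0.2649, 0.2422, 0.2148, 0.1515, 0.1267.
p̂_st = 0.2649·0.29 + 0.2422·0.35 + 0.2148·0.41 + 0.1515·0.35 + 0.1267·0.59 ≈ 0.37740... → 0.377.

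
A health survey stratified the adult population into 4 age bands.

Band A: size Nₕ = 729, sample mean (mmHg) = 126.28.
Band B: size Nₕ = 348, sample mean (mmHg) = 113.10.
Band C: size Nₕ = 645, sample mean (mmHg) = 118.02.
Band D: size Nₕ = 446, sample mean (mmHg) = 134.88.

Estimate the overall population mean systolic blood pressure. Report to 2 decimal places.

123.48

x̄_st = (Σ Nₕx̄ₕ) / (Σ Nₕ) = (729·126.28 + 348·113.10 + 645·118.02 + 446·134.88) / 2168
= 267696.3 / 2168 = 123.4762... → 123.48.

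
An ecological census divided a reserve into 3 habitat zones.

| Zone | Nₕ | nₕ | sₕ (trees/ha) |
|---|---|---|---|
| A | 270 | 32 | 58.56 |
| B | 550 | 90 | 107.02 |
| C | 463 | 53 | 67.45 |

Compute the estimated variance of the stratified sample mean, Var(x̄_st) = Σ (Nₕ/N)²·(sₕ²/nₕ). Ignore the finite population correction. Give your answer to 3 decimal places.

N = 1283; Wₕ = Nₕ/N.
zone A: (270/1283)²·58.56²/32 = 4.745985
zone B: (550/1283)²·107.02²/90 = 23.386189
zone C: (463/1283)²·67.45²/53 = 11.178839
Sum = 39.311013 → 39.311.

39.311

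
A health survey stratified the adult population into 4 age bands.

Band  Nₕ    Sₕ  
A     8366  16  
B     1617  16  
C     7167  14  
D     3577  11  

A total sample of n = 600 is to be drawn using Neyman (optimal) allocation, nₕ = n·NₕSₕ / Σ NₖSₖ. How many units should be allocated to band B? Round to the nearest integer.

52

A: NₕSₕ = 8366·16 = 133856
B: NₕSₕ = 1617·16 = 25872
C: NₕSₕ = 7167·14 = 100338
D: NₕSₕ = 3577·11 = 39347
Σ NₕSₕ = 299413.
n_B = 600·25872/299413 = 51.845... → 52.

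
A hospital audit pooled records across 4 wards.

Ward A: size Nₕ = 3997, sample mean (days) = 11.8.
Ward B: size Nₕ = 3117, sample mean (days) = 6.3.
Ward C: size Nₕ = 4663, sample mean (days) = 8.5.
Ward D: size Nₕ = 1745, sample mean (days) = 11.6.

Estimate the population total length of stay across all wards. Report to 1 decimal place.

126679.2

Population total = Σ Nₕ·x̄ₕ (each stratum's size times its mean).
3997·11.8 + 3117·6.3 + 4663·8.5 + 1745·11.6 = 47164.6 + 19637.1 + 39635.5 + 20242 = 126679.2.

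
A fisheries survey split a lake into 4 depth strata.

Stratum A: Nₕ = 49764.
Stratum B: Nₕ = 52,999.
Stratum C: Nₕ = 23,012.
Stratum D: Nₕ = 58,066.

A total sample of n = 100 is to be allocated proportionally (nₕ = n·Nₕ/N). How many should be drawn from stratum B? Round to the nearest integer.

29

N = 49764 + 52999 + 23012 + 58066 = 183841.
n_B = 100·52999/183841 = 28.829... → 29.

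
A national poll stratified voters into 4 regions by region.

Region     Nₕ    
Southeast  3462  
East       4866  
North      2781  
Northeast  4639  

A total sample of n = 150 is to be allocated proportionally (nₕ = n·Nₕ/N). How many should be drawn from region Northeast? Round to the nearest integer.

44

N = 3462 + 4866 + 2781 + 4639 = 15748.
n_Northeast = 150·4639/15748 = 44.187... → 44.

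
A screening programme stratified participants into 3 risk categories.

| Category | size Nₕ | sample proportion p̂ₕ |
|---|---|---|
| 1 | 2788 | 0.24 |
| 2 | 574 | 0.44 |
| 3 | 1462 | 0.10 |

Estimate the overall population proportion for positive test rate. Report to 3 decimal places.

0.221

N = 2788 + 574 + 1462 = 4824.
Overall proportion = Σ (Nₕ/N)·p̂ₕ.
Σ Nₕp̂ₕ = 669.12 + 252.56 + 146.2 = 1067.88.
1067.88 / 4824 = 0.22137... → 0.221.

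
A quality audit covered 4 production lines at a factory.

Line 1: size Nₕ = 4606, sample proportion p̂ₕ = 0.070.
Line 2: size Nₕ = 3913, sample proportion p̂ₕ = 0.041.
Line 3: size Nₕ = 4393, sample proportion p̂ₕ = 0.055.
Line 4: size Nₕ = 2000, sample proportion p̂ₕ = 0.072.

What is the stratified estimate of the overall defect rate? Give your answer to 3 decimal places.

N = 4606 + 3913 + 4393 + 2000 = 14912.
Overall proportion = Σ (Nₕ/N)·p̂ₕ.
Σ Nₕp̂ₕ = 322.42 + 160.433 + 241.615 + 144 = 868.468.
868.468 / 14912 = 0.05824... → 0.058.

0.058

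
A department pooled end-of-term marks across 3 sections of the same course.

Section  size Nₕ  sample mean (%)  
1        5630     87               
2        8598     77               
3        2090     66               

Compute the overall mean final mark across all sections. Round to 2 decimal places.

x̄_st = (Σ Nₕx̄ₕ) / (Σ Nₕ) = (5630·87 + 8598·77 + 2090·66) / 16318
= 1289796 / 16318 = 79.0413... → 79.04.

79.04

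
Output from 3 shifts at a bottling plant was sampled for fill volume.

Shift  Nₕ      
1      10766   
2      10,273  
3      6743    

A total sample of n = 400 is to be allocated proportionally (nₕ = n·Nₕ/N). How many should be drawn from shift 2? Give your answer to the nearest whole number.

148

Share of shift 2 = 10273/27782 = 0.36977.
Allocate 400 × 0.36977 = 147.909... → 148.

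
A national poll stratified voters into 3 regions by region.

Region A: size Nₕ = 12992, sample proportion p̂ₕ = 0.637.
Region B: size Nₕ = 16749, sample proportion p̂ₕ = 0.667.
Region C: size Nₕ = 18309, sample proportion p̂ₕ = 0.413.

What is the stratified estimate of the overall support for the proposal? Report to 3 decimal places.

0.562

Wₕ = Nₕ/N with N = 48050: 0.2704, 0.3486, 0.3810.
p̂_st = 0.2704·0.637 + 0.3486·0.667 + 0.3810·0.413 ≈ 0.56210... → 0.562.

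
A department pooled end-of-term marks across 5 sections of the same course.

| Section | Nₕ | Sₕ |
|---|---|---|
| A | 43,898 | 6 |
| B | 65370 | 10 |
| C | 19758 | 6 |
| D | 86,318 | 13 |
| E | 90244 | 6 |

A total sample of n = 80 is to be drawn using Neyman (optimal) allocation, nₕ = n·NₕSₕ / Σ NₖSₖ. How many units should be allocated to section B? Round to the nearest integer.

Σ NₕSₕ = 43898·6 + 65370·10 + 19758·6 + 86318·13 + 90244·6 = 2699234.
Share for B: 653700/2699234 = 0.24218.
n_B = 80 × 0.24218 = 19.374... → 19.

19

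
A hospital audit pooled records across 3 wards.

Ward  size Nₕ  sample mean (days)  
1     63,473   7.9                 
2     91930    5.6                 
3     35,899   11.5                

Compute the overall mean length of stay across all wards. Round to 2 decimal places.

7.47

N = 63473 + 91930 + 35899 = 191302.
Weight each subgroup mean by Nₕ/N and sum.
Σ Nₕx̄ₕ = 63473·7.9 + 91930·5.6 + 35899·11.5 = 501436.7 + 514808 + 412838.5 = 1429083.2.
Divide by N: 1429083.2 / 191302 = 7.4703... → 7.47.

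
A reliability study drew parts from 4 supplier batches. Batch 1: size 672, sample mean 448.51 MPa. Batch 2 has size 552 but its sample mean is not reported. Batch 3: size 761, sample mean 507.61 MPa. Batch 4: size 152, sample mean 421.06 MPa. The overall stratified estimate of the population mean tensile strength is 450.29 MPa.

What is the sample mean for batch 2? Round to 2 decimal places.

381.48

Σ Nₕx̄ₕ = N·μ, so 552·x̄_2 = 2137·450.29 − (672·448.51 + 761·507.61 + 152·421.06).
= 962269.73 − 751691.05 = 210578.68.
x̄_2 = 210578.68 / 552 = 381.4831... → 381.48.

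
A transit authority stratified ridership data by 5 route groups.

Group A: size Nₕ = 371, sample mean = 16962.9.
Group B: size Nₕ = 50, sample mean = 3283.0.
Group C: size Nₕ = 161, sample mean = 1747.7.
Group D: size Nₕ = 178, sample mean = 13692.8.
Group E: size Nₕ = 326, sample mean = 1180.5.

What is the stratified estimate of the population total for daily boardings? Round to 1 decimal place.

9560927.0

A: 371·16962.9 = 6293235.9
B: 50·3283.0 = 164150
C: 161·1747.7 = 281379.7
D: 178·13692.8 = 2437318.4
E: 326·1180.5 = 384843
τ̂ = Σ Nₕx̄ₕ = 9560927.0.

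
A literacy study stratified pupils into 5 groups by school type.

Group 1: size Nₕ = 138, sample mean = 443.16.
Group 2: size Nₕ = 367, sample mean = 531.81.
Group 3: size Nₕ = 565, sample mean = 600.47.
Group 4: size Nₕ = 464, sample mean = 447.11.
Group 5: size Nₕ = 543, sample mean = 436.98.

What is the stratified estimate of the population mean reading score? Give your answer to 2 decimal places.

500.88

x̄_st = (Σ Nₕx̄ₕ) / (Σ Nₕ) = (138·443.16 + 367·531.81 + 565·600.47 + 464·447.11 + 543·436.98) / 2077
= 1040335.08 / 2077 = 500.8835... → 500.88.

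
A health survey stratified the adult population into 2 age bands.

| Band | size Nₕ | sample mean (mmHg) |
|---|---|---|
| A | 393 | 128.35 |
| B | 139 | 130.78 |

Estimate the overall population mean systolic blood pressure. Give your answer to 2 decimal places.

N = 393 + 139 = 532.
Weight each subgroup mean by Nₕ/N and sum.
Σ Nₕx̄ₕ = 393·128.35 + 139·130.78 = 50441.55 + 18178.42 = 68619.97.
Divide by N: 68619.97 / 532 = 128.9849... → 128.98.

128.98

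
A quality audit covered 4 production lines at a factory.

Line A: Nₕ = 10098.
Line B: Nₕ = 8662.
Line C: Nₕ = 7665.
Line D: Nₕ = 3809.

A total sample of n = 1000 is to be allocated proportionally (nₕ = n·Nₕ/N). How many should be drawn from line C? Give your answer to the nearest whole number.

Share of line C = 7665/30234 = 0.25352.
Allocate 1000 × 0.25352 = 253.523... → 254.

254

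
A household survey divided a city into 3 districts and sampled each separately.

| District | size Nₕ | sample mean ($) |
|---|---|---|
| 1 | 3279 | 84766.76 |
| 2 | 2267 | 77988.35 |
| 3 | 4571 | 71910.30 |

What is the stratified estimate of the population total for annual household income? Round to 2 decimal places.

783451776.79

Estimate total by summing Nₕ·x̄ₕ over strata.
3279·84766.76 + 2267·77988.35 + 4571·71910.30 = 277950206.04 + 176799589.45 + 328701981.3 = 783451776.79.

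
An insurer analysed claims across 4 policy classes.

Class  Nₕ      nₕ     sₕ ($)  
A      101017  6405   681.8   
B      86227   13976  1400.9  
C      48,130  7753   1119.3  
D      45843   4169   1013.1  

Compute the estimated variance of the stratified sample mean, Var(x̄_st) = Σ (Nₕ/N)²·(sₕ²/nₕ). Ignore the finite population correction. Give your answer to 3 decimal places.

33.842

N = 281217. Term for each stratum: Wₕ²sₕ²/nₕ.
Var(x̄_st) = 9.364846 + 13.201850 + 4.733385 + 6.542378 = 33.842459 → 33.842.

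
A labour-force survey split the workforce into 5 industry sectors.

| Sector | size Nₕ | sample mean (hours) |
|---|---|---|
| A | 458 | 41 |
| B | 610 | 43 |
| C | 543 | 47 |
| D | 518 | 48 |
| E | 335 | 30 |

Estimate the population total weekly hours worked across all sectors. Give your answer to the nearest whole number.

Population total = Σ Nₕ·x̄ₕ (each stratum's size times its mean).
458·41 + 610·43 + 543·47 + 518·48 + 335·30 = 18778 + 26230 + 25521 + 24864 + 10050 = 105443.

105443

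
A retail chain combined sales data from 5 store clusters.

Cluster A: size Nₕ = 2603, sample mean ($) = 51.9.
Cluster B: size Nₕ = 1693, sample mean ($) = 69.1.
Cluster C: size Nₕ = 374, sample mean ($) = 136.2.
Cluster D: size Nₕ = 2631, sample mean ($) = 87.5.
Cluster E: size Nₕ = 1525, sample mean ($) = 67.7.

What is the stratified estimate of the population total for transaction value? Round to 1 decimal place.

636475.8

A: 2603·51.9 = 135095.7
B: 1693·69.1 = 116986.3
C: 374·136.2 = 50938.8
D: 2631·87.5 = 230212.5
E: 1525·67.7 = 103242.5
τ̂ = Σ Nₕx̄ₕ = 636475.8.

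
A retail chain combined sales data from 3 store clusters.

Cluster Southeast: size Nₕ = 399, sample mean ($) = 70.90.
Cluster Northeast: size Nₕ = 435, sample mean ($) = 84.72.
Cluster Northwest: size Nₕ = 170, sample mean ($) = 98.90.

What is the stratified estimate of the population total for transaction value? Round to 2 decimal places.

Southeast: 399·70.90 = 28289.1
Northeast: 435·84.72 = 36853.2
Northwest: 170·98.90 = 16813
τ̂ = Σ Nₕx̄ₕ = 81955.30.

81955.30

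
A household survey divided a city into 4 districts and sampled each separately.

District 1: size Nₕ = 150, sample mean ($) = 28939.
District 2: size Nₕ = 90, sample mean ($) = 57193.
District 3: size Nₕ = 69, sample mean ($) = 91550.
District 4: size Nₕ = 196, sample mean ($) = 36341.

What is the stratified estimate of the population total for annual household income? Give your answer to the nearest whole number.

1: 150·28939 = 4340850
2: 90·57193 = 5147370
3: 69·91550 = 6316950
4: 196·36341 = 7122836
τ̂ = Σ Nₕx̄ₕ = 22928006.

22928006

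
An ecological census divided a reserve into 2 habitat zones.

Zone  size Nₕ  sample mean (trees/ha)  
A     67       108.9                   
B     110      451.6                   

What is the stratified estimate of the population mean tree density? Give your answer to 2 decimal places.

N = 177; weights Wₕ = Nₕ/N = (0.3785, 0.6215).
x̄_st = Σ Wₕ·x̄ₕ = 0.3785·108.9 + 0.6215·451.6 ≈ 321.8774...
→ 321.88.

321.88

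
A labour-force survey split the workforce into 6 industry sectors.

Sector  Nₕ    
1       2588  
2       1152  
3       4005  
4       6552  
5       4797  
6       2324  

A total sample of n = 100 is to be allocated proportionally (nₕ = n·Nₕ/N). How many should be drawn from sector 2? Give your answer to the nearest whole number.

N = 2588 + 1152 + 4005 + 6552 + 4797 + 2324 = 21418.
n_2 = 100·1152/21418 = 5.379... → 5.

5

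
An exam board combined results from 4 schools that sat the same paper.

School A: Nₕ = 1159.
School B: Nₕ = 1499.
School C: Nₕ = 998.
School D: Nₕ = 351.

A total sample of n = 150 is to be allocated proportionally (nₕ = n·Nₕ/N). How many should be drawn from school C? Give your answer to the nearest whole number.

37

Share of school C = 998/4007 = 0.24906.
Allocate 150 × 0.24906 = 37.360... → 37.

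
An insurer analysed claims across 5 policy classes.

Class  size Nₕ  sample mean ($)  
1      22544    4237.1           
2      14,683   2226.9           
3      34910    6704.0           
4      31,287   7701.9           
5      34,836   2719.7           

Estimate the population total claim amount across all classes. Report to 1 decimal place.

697968209.6

Population total = Σ Nₕ·x̄ₕ (each stratum's size times its mean).
22544·4237.1 + 14683·2226.9 + 34910·6704.0 + 31287·7701.9 + 34836·2719.7 = 95521182.4 + 32697572.7 + 234036640 + 240969345.3 + 94743469.2 = 697968209.6.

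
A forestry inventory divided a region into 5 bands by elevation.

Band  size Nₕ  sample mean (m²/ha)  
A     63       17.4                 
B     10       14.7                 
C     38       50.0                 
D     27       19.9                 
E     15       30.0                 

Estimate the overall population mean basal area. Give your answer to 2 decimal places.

N = 153; weights Wₕ = Nₕ/N = (0.4118, 0.0654, 0.2484, 0.1765, 0.0980).
x̄_st = Σ Wₕ·x̄ₕ = 0.4118·17.4 + 0.0654·14.7 + 0.2484·50.0 + 0.1765·19.9 + 0.0980·30.0 ≈ 26.9967...
→ 27.00.

27.00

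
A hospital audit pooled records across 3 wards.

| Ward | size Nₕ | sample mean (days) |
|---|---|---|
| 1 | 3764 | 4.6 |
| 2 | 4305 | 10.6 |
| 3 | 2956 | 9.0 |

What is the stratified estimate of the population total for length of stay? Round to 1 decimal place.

89551.4

1: 3764·4.6 = 17314.4
2: 4305·10.6 = 45633
3: 2956·9.0 = 26604
τ̂ = Σ Nₕx̄ₕ = 89551.4.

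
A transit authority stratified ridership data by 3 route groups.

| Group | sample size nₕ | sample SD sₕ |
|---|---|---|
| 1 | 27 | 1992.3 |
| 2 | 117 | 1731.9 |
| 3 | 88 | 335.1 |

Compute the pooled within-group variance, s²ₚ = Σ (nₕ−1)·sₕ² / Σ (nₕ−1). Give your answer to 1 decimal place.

1: (27−1)·1992.3² = 26·3969259.29 = 103200741.54
2: (117−1)·1731.9² = 116·2999477.61 = 347939402.76
3: (88−1)·335.1² = 87·112292.01 = 9769404.87
Numerator = 460909549.17; denominator = Σ(nₕ−1) = 229.
s²ₚ = 460909549.17/229 = 2012705.455... → 2012705.5.

2012705.5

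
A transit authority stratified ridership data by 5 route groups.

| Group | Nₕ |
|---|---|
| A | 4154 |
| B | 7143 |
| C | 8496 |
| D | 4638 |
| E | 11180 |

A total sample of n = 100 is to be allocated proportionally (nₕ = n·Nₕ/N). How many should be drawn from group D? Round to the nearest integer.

13

Share of group D = 4638/35611 = 0.13024.
Allocate 100 × 0.13024 = 13.024... → 13.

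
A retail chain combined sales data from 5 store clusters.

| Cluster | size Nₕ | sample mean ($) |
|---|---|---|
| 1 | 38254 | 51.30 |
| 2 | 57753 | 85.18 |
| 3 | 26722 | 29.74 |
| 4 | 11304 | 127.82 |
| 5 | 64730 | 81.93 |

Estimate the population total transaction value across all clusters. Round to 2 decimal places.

14424749.20

1: 38254·51.30 = 1962430.2
2: 57753·85.18 = 4919400.54
3: 26722·29.74 = 794712.28
4: 11304·127.82 = 1444877.28
5: 64730·81.93 = 5303328.9
τ̂ = Σ Nₕx̄ₕ = 14424749.20.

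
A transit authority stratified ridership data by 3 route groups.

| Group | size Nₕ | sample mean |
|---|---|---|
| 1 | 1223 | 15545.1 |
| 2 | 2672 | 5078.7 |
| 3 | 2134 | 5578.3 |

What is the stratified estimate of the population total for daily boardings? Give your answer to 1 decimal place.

44486035.9

Population total = Σ Nₕ·x̄ₕ (each stratum's size times its mean).
1223·15545.1 + 2672·5078.7 + 2134·5578.3 = 19011657.3 + 13570286.4 + 11904092.2 = 44486035.9.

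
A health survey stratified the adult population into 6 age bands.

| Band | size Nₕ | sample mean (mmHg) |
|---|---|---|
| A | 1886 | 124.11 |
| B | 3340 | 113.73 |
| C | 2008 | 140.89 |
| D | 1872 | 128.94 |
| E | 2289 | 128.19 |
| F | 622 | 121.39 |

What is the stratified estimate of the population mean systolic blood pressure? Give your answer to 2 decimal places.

125.42

N = 1886 + 3340 + 2008 + 1872 + 2289 + 622 = 12017.
Weight each subgroup mean by Nₕ/N and sum.
Σ Nₕx̄ₕ = 1886·124.11 + 3340·113.73 + 2008·140.89 + 1872·128.94 + 2289·128.19 + 622·121.39 = 234071.46 + 379858.2 + 282907.12 + 241375.68 + 293426.91 + 75504.58 = 1507143.95.
Divide by N: 1507143.95 / 12017 = 125.4177... → 125.42.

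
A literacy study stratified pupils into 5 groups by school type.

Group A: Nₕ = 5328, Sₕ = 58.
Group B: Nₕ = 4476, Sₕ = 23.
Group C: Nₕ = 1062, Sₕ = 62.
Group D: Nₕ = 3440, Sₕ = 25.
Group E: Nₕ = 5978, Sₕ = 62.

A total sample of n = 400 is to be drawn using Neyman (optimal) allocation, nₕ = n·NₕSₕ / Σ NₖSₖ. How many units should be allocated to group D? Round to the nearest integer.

37

Σ NₕSₕ = 5328·58 + 4476·23 + 1062·62 + 3440·25 + 5978·62 = 934452.
Share for D: 86000/934452 = 0.09203.
n_D = 400 × 0.09203 = 36.813... → 37.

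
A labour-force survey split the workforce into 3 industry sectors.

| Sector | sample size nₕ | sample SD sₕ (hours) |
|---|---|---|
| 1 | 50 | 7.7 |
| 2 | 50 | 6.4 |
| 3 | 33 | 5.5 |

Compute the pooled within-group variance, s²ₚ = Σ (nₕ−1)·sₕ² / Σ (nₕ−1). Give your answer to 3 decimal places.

Degrees of freedom: 49 + 49 + 32 = 130.
Σ(nₕ−1)sₕ² = 49·59.29 + 49·40.96 + 32·30.25 = 5880.25.
s²ₚ = 5880.25 / 130 = 45.23269... → 45.233.

45.233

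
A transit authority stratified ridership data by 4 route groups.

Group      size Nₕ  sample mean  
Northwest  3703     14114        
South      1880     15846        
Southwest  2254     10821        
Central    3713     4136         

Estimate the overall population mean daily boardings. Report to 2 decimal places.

10545.64

N = 3703 + 1880 + 2254 + 3713 = 11550.
Weight each subgroup mean by Nₕ/N and sum.
Σ Nₕx̄ₕ = 3703·14114 + 1880·15846 + 2254·10821 + 3713·4136 = 52264142 + 29790480 + 24390534 + 15356968 = 121802124.
Divide by N: 121802124 / 11550 = 10545.6384... → 10545.64.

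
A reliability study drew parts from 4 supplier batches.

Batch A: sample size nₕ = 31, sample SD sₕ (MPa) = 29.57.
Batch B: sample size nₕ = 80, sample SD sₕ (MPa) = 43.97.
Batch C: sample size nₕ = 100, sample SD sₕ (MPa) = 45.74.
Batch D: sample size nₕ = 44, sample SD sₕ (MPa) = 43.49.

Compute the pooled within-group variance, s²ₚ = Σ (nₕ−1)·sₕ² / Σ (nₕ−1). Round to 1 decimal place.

Degrees of freedom: 30 + 79 + 99 + 43 = 251.
Σ(nₕ−1)sₕ² = 30·874.3849 + 79·1933.3609 + 99·2092.1476 + 43·1891.3801 = 467419.0148.
s²ₚ = 467419.0148 / 251 = 1862.227... → 1862.2.

1862.2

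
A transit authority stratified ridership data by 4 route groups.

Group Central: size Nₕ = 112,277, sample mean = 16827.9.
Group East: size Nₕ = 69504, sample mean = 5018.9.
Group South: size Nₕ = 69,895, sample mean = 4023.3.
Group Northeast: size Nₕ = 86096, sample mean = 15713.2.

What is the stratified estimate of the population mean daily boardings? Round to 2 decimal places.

x̄_st = (Σ Nₕx̄ₕ) / (Σ Nₕ) = (112277·16827.9 + 69504·5018.9 + 69895·4023.3 + 86096·15713.2) / 337772
= 3872271974.6 / 337772 = 11464.1592... → 11464.16.

11464.16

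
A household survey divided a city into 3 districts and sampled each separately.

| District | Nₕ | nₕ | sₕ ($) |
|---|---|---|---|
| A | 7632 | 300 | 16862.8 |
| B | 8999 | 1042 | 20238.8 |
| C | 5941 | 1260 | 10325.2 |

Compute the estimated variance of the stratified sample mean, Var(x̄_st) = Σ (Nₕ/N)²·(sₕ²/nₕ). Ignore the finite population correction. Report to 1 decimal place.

N = 22572; Wₕ = Nₕ/N.
district A: (7632/22572)²·16862.8²/300 = 108361.4390
district B: (8999/22572)²·20238.8²/1042 = 62481.3233
district C: (5941/22572)²·10325.2²/1260 = 5861.4548
Sum = 176704.2171 → 176704.2.

176704.2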